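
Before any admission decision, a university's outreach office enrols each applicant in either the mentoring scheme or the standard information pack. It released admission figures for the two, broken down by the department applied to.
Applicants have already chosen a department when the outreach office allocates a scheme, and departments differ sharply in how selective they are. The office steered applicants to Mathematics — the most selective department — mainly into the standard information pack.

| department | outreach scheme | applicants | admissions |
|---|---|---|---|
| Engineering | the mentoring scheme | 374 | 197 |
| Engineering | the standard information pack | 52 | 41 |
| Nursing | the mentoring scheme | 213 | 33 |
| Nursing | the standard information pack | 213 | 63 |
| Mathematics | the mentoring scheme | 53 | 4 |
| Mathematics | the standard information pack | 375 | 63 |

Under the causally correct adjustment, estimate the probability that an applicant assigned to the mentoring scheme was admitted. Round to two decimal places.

0.25

Department is set before the outreach scheme has any effect — it is not caused by the outreach scheme — and it independently drives the outcome. That makes it a confounder, so the causal comparison is within department levels.
Standardising the mentoring scheme to the population department mix: 0.333·197/374 + 0.333·33/213 + 0.334·4/53 = 0.252.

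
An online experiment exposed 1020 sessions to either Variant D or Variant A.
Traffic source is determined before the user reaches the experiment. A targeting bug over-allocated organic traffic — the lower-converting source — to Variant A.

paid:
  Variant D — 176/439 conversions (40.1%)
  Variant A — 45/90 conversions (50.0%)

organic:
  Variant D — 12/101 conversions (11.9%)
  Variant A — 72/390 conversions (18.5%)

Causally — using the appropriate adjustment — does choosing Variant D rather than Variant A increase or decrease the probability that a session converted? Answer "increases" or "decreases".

decreases

The traffic source-specific comparison favours Variant A throughout, but the pooled figures favour Variant D. The question is whether to condition on traffic source.
The imbalance in traffic source arose from how sessions were allocated, not from anything the variant did; and traffic source independently affects the outcome. The pooled gap is confounded — condition on traffic source.
Within each level — paid: 40.1% vs 50.0%; organic: 11.9% vs 18.5% — Variant A is higher every time.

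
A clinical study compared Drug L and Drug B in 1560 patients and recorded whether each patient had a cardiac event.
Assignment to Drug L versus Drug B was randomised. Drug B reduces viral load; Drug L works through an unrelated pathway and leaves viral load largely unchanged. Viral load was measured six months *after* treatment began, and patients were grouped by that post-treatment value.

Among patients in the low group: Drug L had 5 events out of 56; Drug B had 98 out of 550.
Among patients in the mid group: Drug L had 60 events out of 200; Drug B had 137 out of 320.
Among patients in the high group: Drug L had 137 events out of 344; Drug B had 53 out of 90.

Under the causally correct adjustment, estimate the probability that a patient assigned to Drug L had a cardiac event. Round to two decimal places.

0.34

The stratified and pooled comparisons disagree (Drug L wins within each viral load; Drug B wins overall), so the answer turns on the causal role of viral load.
Stratifying would compare drugs among patients the drugs themselves sorted into viral load groups — a form of selection on an intermediate. The unconditioned pooled rates give the total causal effect.
So P(outcome | do(Drug L)) is just the pooled rate for Drug L: 202/600 = 0.337.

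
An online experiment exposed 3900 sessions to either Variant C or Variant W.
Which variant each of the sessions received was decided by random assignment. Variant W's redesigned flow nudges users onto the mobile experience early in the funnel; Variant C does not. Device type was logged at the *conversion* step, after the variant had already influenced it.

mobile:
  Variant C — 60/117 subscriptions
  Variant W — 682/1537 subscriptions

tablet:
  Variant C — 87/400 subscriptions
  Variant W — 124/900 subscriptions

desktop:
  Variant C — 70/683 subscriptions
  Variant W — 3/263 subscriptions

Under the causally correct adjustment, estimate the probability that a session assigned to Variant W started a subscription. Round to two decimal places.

Device type is downstream of the variant. One should not condition on a consequence of treatment, so the overall rates are the right comparison.
So P(outcome | do(Variant W)) is just the pooled rate for Variant W: 809/2700 = 0.300.

0.30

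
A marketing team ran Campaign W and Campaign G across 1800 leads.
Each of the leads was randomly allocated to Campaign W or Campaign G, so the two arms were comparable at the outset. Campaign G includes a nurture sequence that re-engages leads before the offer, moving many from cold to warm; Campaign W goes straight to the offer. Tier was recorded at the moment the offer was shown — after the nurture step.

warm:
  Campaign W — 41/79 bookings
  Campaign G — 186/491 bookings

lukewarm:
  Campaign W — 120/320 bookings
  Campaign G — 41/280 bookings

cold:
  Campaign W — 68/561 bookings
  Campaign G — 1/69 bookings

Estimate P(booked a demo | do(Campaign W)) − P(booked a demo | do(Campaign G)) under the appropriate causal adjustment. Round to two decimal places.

Engagement tier is recorded after the campaign and is itself shifted by it — it sits on the causal path from campaign to outcome. Conditioning on a mediator would strip out part of the effect we want; the pooled comparison gives the total causal effect.
The causal difference is the pooled difference: 0.239 − 0.271 = -0.033.

-0.03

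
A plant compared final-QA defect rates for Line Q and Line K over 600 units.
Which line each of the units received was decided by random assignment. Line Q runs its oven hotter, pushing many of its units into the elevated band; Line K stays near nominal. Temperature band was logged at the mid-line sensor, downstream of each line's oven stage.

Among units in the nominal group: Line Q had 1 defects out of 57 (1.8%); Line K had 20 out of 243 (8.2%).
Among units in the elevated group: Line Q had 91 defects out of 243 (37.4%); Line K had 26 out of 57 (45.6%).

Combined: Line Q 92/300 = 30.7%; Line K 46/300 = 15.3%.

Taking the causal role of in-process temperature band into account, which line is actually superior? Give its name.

Line K

The in-process temperature band-specific comparison favours Line Q throughout, but the pooled figures favour Line K. The question is whether to condition on in-process temperature band.
The distribution of in-process temperature band is itself part of what the line does — it is an intermediate outcome. Holding it fixed would remove that part of the effect; the total effect is the pooled difference.
Pooled: Line Q 30.7% vs Line K 15.3%; Line K is lower overall.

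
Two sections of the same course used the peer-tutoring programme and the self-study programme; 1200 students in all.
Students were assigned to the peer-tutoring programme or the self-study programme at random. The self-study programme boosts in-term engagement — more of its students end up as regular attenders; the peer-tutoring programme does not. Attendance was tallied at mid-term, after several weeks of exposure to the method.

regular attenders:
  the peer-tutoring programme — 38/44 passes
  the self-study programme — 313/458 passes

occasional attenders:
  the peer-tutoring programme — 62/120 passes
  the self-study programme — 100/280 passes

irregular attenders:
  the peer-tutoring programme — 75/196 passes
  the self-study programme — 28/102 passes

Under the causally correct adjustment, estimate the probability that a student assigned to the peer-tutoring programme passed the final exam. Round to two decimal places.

The distribution of mid-term attendance is itself part of what the teaching method does — it is an intermediate outcome. Holding it fixed would remove that part of the effect; the total effect is the pooled difference.
So P(outcome | do(the peer-tutoring programme)) is just the pooled rate for the peer-tutoring programme: 175/360 = 0.486.

0.49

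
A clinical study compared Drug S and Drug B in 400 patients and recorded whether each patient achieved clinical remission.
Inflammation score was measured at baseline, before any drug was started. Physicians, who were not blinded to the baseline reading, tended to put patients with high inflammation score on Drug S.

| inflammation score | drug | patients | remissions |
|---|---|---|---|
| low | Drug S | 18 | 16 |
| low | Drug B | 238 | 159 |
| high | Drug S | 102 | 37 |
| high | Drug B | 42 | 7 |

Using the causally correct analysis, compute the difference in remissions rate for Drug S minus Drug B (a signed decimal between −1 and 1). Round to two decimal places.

+0.21

Nothing the drug does changes inflammation score; the imbalance is an allocation artefact. With inflammation score also predicting the outcome, the pooled figure is confounded, and the within-stratum comparison is the causal one.
Adjusting over the population distribution of inflammation score: 0.640·(0.889−0.668) + 0.360·(0.363−0.167) = +0.212.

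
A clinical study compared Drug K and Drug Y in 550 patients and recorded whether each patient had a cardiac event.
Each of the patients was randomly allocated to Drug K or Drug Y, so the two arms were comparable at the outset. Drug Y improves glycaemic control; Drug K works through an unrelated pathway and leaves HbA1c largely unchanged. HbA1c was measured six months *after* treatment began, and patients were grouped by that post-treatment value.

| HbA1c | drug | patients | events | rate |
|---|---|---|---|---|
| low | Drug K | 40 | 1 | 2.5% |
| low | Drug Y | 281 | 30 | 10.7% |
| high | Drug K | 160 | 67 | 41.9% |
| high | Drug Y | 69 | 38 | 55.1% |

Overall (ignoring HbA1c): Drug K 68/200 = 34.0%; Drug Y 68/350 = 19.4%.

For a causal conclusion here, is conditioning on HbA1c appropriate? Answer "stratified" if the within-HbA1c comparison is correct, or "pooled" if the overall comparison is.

pooled

Drug K is lower inside every HbA1c stratum but Drug Y is lower in aggregate. Whether to stratify depends on how HbA1c relates to the drug.
Stratifying would compare drugs among patients the drugs themselves sorted into HbA1c groups — a form of selection on an intermediate. The unconditioned pooled rates give the total causal effect.
Pooled: Drug K 34.0% vs Drug Y 19.4%; Drug Y is lower overall.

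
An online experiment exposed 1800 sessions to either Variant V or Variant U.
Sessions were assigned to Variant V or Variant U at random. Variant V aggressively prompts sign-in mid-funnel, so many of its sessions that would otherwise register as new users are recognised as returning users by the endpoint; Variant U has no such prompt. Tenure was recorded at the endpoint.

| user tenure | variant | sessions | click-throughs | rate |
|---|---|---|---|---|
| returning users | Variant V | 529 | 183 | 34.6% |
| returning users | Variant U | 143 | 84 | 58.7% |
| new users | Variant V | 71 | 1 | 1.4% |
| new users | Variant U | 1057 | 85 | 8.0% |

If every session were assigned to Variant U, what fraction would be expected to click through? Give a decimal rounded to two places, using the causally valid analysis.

User tenure lies on the pathway variant → user tenure → outcome, so adjusting for it blocks the indirect effect. For the total causal effect of variant, use the unadjusted pooled rates.
So P(outcome | do(Variant U)) is just the pooled rate for Variant U: 169/1200 = 0.141.

0.14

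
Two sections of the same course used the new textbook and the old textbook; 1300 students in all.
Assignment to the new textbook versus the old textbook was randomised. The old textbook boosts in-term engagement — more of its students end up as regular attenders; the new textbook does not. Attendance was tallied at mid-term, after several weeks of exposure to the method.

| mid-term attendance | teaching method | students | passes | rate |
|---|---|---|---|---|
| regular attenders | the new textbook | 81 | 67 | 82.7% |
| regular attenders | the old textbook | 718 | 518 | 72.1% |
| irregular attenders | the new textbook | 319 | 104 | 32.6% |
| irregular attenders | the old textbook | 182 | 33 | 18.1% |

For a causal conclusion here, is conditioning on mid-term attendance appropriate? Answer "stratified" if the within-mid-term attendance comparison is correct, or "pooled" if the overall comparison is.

pooled

the new textbook is higher inside every mid-term attendance stratum but the old textbook is higher in aggregate. Whether to stratify depends on how mid-term attendance relates to the teaching method.
Mid-term attendance here is a post-treatment variable shaped by the teaching method; conditioning on it would introduce bias rather than remove it. The overall comparison is the causal one.
Pooled: the new textbook 42.8% vs the old textbook 61.2%; the old textbook is higher overall.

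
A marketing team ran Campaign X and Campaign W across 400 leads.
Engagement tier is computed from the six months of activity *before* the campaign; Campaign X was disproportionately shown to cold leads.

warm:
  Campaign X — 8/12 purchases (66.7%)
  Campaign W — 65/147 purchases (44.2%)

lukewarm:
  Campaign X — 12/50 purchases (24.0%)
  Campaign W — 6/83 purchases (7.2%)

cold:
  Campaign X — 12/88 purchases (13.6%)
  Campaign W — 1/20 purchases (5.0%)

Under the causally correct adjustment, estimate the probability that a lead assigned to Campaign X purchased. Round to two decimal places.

The stratified and pooled comparisons disagree (Campaign X wins within each engagement tier; Campaign W wins overall), so the answer turns on the causal role of engagement tier.
Engagement tier is set before the campaign has any effect — it is not caused by the campaign — and it independently drives the outcome. That makes it a confounder, so the causal comparison is within engagement tier levels.
Standardising Campaign X to the population engagement tier mix: 0.398·8/12 + 0.333·12/50 + 0.270·12/88 = 0.382.

0.38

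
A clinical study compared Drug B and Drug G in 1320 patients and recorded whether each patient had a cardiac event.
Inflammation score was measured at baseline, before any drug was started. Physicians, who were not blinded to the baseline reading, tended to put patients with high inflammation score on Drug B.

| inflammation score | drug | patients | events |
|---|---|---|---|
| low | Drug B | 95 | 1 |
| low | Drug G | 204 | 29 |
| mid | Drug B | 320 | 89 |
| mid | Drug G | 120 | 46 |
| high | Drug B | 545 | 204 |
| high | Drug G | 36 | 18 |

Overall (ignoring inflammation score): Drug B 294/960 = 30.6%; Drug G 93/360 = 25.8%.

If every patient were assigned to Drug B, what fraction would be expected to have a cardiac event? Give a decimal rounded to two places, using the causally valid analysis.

The inflammation score-specific comparison favours Drug B throughout, but the pooled figures favour Drug G. The question is whether to condition on inflammation score.
Since inflammation score is a pre-existing factor (not a product of the drug) and it affects the outcome on its own, it is a confounder. The stratified rates, not the pooled rate, identify the causal effect.
Standardising Drug B to the population inflammation score mix: 0.227·1/95 + 0.333·89/320 + 0.440·204/545 = 0.260.

0.26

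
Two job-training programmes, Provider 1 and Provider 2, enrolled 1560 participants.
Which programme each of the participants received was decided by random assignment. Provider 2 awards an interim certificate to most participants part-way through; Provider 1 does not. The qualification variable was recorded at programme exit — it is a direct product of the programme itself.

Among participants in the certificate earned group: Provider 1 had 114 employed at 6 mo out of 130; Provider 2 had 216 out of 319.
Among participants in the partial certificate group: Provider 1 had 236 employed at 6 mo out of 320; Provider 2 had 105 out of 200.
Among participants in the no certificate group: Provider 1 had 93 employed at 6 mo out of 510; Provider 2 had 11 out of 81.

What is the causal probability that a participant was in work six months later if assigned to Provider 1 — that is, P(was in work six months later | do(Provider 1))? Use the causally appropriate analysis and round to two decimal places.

The stratified and pooled comparisons disagree (Provider 1 wins within each qualification attained during the programme; Provider 2 wins overall), so the answer turns on the causal role of qualification attained during the programme.
Qualification attained during the programme lies on the pathway programme → qualification attained during the programme → outcome, so adjusting for it blocks the indirect effect. For the total causal effect of programme, use the unadjusted pooled rates.
So P(outcome | do(Provider 1)) is just the pooled rate for Provider 1: 443/960 = 0.461.

0.46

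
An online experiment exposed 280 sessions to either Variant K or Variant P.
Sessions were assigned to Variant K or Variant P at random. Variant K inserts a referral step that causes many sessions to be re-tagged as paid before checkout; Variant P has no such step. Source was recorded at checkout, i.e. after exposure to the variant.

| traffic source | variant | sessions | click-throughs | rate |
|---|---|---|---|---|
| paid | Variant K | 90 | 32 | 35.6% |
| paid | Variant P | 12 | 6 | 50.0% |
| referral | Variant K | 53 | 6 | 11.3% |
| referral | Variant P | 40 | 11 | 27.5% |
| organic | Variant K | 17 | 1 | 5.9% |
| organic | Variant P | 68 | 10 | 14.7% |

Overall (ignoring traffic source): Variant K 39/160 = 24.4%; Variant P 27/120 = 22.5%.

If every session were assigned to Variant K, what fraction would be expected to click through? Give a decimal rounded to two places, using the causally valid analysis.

The traffic source-specific comparison favours Variant P throughout, but the pooled figures favour Variant K. The question is whether to condition on traffic source.
Stratifying would compare variants among sessions the variants themselves sorted into traffic source groups — a form of selection on an intermediate. The unconditioned pooled rates give the total causal effect.
So P(outcome | do(Variant K)) is just the pooled rate for Variant K: 39/160 = 0.244.

0.24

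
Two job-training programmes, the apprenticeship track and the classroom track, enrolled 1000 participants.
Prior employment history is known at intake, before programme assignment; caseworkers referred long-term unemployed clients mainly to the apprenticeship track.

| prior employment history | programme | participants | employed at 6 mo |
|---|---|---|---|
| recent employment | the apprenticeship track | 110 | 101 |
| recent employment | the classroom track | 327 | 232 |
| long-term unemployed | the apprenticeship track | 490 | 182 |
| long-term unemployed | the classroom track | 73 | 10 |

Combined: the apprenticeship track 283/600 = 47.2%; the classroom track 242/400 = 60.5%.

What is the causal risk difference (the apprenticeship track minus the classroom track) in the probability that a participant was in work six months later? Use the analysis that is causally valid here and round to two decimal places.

The stratified and pooled comparisons disagree (the apprenticeship track wins within each prior employment history; the classroom track wins overall), so the answer turns on the causal role of prior employment history.
Prior employment history is set before the programme has any effect — it is not caused by the programme — and it independently drives the outcome. That makes it a confounder, so the causal comparison is within prior employment history levels.
Adjusting over the population distribution of prior employment history: 0.437·(0.918−0.709) + 0.563·(0.371−0.137) = +0.223.

+0.22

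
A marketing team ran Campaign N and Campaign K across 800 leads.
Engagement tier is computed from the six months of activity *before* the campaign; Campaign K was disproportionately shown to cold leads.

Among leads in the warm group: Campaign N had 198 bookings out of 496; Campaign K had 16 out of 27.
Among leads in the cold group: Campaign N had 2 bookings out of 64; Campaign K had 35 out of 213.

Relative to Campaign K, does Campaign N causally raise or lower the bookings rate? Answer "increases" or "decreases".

decreases

Within every engagement tier level Campaign K has the higher rate, yet pooled Campaign N does — Simpson's reversal.
Engagement tier satisfies the back-door criterion: it is not a descendant of the campaign, and it blocks the spurious path from campaign to outcome. Adjusting for it (i.e., using the within-engagement tier rates) gives the causal effect.
Within each level — warm: 39.9% vs 59.3%; cold: 3.1% vs 16.4% — Campaign K is higher every time.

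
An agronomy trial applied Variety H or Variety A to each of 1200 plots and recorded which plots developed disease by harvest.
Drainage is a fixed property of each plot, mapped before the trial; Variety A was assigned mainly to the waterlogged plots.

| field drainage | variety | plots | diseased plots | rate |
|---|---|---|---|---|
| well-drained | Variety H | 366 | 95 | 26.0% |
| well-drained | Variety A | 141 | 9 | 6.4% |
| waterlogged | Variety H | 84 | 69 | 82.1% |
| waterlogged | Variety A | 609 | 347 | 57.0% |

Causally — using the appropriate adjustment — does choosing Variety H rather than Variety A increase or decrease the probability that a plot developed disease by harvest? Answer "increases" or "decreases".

Field drainage differs across varietys for reasons unrelated to any effect of the variety itself, and it separately predicts the outcome — a classic confounder. We must compare within field drainage levels.
Within each level — well-drained: 26.0% vs 6.4%; waterlogged: 82.1% vs 57.0% — Variety A is lower every time.

increases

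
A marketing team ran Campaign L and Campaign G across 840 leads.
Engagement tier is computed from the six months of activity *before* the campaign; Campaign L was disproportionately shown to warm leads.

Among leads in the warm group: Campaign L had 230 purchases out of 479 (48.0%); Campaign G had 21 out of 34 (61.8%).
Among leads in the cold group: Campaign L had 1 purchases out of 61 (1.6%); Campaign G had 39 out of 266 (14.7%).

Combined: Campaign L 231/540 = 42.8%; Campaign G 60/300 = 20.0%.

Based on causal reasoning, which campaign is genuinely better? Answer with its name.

Campaign G

The engagement tier-specific comparison favours Campaign G throughout, but the pooled figures favour Campaign L. The question is whether to condition on engagement tier.
Engagement tier is set before the campaign has any effect — it is not caused by the campaign — and it independently drives the outcome. That makes it a confounder, so the causal comparison is within engagement tier levels.
Within each level — warm: 48.0% vs 61.8%; cold: 1.6% vs 14.7% — Campaign G is higher every time.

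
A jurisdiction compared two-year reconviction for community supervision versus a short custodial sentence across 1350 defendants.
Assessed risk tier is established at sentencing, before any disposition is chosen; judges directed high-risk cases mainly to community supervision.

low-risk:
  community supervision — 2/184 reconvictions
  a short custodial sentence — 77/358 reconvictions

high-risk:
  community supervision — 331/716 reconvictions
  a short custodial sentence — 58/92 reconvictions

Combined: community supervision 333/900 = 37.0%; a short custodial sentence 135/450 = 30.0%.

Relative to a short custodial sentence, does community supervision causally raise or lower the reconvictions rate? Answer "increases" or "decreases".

decreases

Within every assessed risk tier level community supervision has the lower rate, yet pooled a short custodial sentence does — Simpson's reversal.
The imbalance in assessed risk tier arose from how defendants were allocated, not from anything the disposition did; and assessed risk tier independently affects the outcome. The pooled gap is confounded — condition on assessed risk tier.
Within each level — low-risk: 1.1% vs 21.5%; high-risk: 46.2% vs 63.0% — community supervision is lower every time.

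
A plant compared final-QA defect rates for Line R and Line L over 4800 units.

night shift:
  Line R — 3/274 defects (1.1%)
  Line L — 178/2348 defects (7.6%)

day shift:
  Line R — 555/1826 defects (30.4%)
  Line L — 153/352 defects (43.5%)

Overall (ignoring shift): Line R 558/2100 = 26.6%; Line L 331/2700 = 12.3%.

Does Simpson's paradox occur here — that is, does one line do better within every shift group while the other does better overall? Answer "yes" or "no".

yes

Within each shift level (night shift 1.1% vs 7.6%; day shift 30.4% vs 43.5%), Line R has the lower rate every time. Pooled: 26.6% vs 12.3% — Line L has the lower rate overall. The two comparisons disagree.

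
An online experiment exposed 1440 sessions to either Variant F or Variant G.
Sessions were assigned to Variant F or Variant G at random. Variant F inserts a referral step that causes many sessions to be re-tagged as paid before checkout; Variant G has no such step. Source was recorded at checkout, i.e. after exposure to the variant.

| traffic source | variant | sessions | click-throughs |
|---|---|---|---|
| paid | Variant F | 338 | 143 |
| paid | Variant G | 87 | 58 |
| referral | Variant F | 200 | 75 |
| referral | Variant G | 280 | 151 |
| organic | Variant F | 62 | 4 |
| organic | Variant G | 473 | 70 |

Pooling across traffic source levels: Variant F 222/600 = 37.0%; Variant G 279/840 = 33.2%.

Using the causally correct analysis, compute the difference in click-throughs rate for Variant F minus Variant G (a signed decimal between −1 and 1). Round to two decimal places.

+0.04

Traffic source lies on the pathway variant → traffic source → outcome, so adjusting for it blocks the indirect effect. For the total causal effect of variant, use the unadjusted pooled rates.
The causal difference is the pooled difference: 0.370 − 0.332 = +0.038.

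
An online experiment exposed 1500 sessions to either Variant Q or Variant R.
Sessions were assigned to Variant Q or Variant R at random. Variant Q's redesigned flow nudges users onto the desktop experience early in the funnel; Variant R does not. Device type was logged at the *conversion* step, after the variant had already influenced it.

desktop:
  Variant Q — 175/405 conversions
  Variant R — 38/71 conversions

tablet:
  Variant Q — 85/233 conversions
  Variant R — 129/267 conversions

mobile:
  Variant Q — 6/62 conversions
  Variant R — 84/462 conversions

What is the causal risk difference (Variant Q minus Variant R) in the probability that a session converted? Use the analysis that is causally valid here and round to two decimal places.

Device type is recorded after the variant and is itself shifted by it — it sits on the causal path from variant to outcome. Conditioning on a mediator would strip out part of the effect we want; the pooled comparison gives the total causal effect.
The causal difference is the pooled difference: 0.380 − 0.314 = +0.066.

+0.07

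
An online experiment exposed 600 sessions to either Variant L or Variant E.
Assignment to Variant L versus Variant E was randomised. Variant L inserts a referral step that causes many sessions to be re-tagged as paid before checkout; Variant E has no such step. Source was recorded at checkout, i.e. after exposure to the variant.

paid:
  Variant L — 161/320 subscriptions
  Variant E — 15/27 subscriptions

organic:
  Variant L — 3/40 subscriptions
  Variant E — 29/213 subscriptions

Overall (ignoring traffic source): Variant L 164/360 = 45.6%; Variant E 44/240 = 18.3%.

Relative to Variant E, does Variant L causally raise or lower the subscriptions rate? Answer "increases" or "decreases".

increases

Traffic source here is a post-treatment variable shaped by the variant; conditioning on it would introduce bias rather than remove it. The overall comparison is the causal one.
Pooled: Variant L 45.6% vs Variant E 18.3%; Variant L is higher overall.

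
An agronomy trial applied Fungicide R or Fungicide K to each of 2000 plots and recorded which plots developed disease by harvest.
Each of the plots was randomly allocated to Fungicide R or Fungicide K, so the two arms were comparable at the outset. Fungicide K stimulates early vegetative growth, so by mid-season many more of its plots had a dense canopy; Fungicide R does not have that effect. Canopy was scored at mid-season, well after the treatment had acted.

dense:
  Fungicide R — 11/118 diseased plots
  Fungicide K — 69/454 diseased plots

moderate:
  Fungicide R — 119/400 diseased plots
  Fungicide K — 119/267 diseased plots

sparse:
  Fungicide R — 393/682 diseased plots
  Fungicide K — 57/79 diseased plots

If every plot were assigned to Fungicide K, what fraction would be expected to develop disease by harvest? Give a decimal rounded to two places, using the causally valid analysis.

Fungicide R is lower inside every mid-season canopy stratum but Fungicide K is lower in aggregate. Whether to stratify depends on how mid-season canopy relates to the fungicide.
Stratifying would compare fungicides among plots the fungicides themselves sorted into mid-season canopy groups — a form of selection on an intermediate. The unconditioned pooled rates give the total causal effect.
So P(outcome | do(Fungicide K)) is just the pooled rate for Fungicide K: 245/800 = 0.306.

0.31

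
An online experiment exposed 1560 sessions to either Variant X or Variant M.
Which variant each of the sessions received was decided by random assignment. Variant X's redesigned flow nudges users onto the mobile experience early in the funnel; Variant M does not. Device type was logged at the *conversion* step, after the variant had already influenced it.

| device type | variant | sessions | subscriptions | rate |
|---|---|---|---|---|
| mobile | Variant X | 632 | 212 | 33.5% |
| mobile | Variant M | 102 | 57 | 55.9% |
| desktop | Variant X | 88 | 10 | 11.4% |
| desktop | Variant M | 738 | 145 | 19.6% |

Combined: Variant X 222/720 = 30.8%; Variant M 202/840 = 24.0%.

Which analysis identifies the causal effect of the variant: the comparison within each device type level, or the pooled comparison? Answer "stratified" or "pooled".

pooled

Stratifying would compare variants among sessions the variants themselves sorted into device type groups — a form of selection on an intermediate. The unconditioned pooled rates give the total causal effect.
Pooled: Variant X 30.8% vs Variant M 24.0%; Variant X is higher overall.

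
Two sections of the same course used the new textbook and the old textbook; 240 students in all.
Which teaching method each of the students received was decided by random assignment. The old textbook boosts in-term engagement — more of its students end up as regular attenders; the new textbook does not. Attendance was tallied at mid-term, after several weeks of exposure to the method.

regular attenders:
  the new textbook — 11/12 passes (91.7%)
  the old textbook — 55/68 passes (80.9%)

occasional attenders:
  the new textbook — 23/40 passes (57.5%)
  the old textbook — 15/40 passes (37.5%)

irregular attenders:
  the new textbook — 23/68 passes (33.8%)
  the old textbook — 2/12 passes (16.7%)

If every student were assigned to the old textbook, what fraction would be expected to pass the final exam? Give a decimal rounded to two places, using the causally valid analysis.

Within every mid-term attendance level the new textbook has the higher rate, yet pooled the old textbook does — Simpson's reversal.
Because the teaching method influences mid-term attendance, mid-term attendance is a post-treatment mediator, not a confounder. Stratifying on it would bias the estimate; the causal effect is the crude pooled difference.
So P(outcome | do(the old textbook)) is just the pooled rate for the old textbook: 72/120 = 0.600.

0.60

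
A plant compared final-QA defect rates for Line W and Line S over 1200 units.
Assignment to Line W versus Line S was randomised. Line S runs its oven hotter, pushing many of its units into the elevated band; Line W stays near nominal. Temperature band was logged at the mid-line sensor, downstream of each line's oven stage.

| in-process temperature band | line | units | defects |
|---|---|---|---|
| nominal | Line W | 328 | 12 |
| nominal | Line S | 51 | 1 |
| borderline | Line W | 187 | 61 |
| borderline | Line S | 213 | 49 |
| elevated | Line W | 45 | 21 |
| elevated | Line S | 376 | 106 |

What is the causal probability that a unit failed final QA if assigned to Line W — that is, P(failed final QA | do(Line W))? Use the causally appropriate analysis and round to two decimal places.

0.17

The distribution of in-process temperature band is itself part of what the line does — it is an intermediate outcome. Holding it fixed would remove that part of the effect; the total effect is the pooled difference.
So P(outcome | do(Line W)) is just the pooled rate for Line W: 94/560 = 0.168.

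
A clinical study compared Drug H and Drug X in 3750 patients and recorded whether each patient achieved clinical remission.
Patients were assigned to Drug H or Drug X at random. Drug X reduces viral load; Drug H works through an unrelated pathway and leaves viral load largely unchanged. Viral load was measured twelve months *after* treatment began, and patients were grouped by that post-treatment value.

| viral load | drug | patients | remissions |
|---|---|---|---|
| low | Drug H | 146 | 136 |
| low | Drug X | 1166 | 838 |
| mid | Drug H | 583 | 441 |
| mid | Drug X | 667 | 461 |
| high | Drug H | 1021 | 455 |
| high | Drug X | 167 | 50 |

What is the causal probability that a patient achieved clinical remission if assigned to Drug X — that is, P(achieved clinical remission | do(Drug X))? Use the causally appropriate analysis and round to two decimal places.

Because the drug influences viral load, viral load is a post-treatment mediator, not a confounder. Stratifying on it would bias the estimate; the causal effect is the crude pooled difference.
So P(outcome | do(Drug X)) is just the pooled rate for Drug X: 1349/2000 = 0.674.

0.67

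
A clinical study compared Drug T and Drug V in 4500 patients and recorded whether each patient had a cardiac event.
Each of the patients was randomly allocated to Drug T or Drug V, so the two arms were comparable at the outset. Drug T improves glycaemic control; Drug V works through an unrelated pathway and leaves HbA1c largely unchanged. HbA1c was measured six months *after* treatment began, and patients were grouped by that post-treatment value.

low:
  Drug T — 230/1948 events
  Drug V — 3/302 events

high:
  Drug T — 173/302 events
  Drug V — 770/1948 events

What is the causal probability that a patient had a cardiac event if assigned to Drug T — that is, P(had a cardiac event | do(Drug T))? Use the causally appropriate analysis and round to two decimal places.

0.18

The HbA1c-specific comparison favours Drug V throughout, but the pooled figures favour Drug T. The question is whether to condition on HbA1c.
HbA1c here is a post-treatment variable shaped by the drug; conditioning on it would introduce bias rather than remove it. The overall comparison is the causal one.
So P(outcome | do(Drug T)) is just the pooled rate for Drug T: 403/2250 = 0.179.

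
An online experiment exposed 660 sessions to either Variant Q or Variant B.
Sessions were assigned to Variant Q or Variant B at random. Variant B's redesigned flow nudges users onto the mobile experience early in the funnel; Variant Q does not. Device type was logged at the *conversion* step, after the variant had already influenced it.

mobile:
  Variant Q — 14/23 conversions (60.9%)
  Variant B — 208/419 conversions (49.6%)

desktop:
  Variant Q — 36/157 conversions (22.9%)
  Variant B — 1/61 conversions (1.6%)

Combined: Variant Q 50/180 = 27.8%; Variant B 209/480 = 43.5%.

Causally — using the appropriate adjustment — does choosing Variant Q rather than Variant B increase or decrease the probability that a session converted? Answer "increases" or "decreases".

Variant Q is higher inside every device type stratum but Variant B is higher in aggregate. Whether to stratify depends on how device type relates to the variant.
Device type is downstream of the variant. One should not condition on a consequence of treatment, so the overall rates are the right comparison.
Pooled: Variant Q 27.8% vs Variant B 43.5%; Variant B is higher overall.

decreases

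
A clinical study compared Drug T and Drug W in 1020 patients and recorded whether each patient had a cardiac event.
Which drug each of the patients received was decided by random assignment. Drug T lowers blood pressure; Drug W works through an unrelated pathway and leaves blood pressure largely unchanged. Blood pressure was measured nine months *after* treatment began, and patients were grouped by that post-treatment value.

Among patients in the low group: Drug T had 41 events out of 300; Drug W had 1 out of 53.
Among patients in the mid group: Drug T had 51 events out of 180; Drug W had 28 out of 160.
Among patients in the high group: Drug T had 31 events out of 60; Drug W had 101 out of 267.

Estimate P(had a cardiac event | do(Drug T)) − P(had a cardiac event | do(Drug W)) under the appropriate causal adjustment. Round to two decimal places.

-0.04

Drug W is lower inside every blood pressure stratum but Drug T is lower in aggregate. Whether to stratify depends on how blood pressure relates to the drug.
Blood pressure lies on the pathway drug → blood pressure → outcome, so adjusting for it blocks the indirect effect. For the total causal effect of drug, use the unadjusted pooled rates.
The causal difference is the pooled difference: 0.228 − 0.271 = -0.043.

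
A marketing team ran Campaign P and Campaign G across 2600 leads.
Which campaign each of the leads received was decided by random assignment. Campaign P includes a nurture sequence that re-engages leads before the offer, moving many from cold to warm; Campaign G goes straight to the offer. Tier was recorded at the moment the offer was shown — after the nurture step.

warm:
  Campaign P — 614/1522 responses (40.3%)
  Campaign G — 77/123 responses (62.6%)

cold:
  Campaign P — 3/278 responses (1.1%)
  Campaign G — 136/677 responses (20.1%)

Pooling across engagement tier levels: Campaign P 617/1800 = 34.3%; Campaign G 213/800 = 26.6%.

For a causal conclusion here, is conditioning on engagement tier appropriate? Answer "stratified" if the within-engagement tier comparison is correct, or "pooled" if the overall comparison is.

pooled

Engagement tier is recorded after the campaign and is itself shifted by it — it sits on the causal path from campaign to outcome. Conditioning on a mediator would strip out part of the effect we want; the pooled comparison gives the total causal effect.
Pooled: Campaign P 34.3% vs Campaign G 26.6%; Campaign P is higher overall.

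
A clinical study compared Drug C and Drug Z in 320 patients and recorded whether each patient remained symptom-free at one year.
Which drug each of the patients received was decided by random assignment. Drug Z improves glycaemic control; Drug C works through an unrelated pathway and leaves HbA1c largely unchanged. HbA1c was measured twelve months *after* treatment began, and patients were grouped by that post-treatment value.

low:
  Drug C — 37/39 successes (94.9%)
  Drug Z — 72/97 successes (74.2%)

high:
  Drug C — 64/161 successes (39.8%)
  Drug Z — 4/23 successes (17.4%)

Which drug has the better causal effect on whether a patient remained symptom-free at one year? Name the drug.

Drug Z

The distribution of HbA1c is itself part of what the drug does — it is an intermediate outcome. Holding it fixed would remove that part of the effect; the total effect is the pooled difference.
Pooled: Drug C 50.5% vs Drug Z 63.3%; Drug Z is higher overall.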